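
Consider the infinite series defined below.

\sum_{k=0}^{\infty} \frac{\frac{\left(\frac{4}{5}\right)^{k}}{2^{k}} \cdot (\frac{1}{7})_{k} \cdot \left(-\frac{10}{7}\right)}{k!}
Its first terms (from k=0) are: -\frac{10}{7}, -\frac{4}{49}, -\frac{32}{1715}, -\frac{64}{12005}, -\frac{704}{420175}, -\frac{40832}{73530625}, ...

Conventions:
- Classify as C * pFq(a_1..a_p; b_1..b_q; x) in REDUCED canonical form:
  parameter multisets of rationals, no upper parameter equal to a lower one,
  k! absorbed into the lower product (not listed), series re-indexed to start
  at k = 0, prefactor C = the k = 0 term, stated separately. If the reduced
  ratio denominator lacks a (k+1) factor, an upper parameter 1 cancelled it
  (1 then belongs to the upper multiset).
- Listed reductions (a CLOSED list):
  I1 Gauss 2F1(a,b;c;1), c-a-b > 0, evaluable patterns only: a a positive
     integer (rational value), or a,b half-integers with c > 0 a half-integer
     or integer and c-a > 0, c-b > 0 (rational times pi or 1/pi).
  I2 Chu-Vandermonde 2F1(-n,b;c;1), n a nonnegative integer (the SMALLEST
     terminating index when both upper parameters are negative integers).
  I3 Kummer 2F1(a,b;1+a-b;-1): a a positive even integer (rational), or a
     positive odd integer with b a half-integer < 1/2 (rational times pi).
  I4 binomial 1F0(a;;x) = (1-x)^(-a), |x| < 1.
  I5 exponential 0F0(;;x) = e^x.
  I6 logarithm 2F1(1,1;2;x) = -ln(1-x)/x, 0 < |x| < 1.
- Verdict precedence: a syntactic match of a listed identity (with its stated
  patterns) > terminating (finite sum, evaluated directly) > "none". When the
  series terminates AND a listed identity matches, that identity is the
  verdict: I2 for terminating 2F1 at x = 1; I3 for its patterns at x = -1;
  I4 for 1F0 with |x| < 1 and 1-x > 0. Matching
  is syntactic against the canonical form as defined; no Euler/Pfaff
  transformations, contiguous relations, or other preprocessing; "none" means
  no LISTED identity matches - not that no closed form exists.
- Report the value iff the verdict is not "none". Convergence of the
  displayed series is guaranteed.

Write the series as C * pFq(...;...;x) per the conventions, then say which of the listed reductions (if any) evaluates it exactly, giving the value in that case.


The series (x = \frac{2}{5}) is 1F0: upper {\frac{1}{7}}, lower {-}, prefactor -\frac{10}{7}. Verdict (x = \frac{2}{5}): the binomial series (I4) applies (the 1F0 binomial series: exponent -1/7, x = \frac{2}{5}). Hence: \left(-\frac{10}{7}\right) \cdot \left(\frac{3}{5}\right)^{-\frac{1}{7}}.

Structural cue: from the first term -\frac{10}{7}: the two k-th powers (prefactor -10/7) combine into one argument.
Step ratio: r(k) = \frac{2}{5} * (k+\frac{1}{7}) / [(k+1)] - rational in k, leading ratio \frac{2}{5}; with t_0 = -\frac{10}{7}, classification follows.


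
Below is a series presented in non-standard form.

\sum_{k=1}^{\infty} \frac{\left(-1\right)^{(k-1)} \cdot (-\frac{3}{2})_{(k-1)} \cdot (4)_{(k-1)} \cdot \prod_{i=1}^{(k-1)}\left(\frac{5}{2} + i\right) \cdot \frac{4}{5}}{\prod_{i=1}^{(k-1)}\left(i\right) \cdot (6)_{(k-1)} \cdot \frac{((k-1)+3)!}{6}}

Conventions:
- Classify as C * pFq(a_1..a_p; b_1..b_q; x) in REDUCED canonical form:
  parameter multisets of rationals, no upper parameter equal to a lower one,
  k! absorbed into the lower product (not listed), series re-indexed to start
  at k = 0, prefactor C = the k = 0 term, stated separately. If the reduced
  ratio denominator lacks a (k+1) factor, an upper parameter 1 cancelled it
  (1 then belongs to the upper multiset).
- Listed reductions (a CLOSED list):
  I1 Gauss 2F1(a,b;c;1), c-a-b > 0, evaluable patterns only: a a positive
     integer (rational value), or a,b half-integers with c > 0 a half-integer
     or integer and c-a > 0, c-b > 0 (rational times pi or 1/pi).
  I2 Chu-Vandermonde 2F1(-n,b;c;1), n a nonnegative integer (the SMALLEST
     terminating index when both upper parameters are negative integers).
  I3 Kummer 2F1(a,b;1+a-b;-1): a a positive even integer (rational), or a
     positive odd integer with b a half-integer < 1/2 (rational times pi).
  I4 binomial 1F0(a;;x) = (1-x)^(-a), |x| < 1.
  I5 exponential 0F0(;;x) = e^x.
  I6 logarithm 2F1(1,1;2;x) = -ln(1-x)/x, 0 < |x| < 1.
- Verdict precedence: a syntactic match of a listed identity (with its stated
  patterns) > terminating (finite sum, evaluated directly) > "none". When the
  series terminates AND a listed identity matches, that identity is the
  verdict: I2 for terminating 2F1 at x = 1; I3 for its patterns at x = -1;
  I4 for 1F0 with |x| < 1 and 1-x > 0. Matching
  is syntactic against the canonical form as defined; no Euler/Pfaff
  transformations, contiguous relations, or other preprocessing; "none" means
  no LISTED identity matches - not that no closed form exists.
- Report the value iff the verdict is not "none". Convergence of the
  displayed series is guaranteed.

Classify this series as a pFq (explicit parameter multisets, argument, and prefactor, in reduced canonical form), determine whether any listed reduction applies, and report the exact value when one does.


Classification (C = \frac{4}{5}): 2F1 with upper {-\frac{3}{2}, \frac{7}{2}}, lower {6}, argument x = -1. Verdict: no listed reduction: x = -1 and upper {-\frac{3}{2}, \frac{7}{2}} fail every I1-I6 pattern.

Key step: x = -1 and the parameter 4 appears in both the upper and lower lists and cancels.
Step ratio: r(k) = -1 * (k-\frac{3}{2}) (k+\frac{7}{2}) / [(k+6) (k+1)] - rational in k. x = -1; t_0 = \frac{4}{5}; negate the roots.


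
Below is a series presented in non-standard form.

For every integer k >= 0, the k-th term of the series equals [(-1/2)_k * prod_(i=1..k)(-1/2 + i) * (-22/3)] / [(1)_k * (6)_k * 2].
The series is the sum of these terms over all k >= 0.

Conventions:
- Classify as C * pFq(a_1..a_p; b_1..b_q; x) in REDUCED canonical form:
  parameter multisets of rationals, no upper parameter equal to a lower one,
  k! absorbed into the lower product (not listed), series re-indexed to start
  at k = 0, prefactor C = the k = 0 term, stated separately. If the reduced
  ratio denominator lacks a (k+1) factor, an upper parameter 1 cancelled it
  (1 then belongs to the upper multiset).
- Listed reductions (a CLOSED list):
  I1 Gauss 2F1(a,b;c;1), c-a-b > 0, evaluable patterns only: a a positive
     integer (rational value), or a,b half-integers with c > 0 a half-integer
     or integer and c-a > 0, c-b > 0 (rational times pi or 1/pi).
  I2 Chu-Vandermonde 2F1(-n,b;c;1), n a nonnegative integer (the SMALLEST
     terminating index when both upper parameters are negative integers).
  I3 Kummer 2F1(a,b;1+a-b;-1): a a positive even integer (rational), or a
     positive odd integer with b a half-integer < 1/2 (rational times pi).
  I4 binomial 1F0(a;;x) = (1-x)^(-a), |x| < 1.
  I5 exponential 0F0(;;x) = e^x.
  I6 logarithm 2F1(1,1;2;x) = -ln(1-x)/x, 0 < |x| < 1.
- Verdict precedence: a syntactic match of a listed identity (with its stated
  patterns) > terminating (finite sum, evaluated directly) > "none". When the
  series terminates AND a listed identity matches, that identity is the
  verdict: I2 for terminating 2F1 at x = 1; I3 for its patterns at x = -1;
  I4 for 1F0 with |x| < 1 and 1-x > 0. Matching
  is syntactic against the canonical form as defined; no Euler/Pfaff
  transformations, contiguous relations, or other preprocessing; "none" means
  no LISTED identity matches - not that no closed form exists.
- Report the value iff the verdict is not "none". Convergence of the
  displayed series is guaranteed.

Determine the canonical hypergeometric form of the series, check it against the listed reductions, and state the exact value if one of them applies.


x = 1 here; the reduced form reads 2F1, upper {-1/2, 1/2}, lower {6}, C = -11/3. Verdict: Gauss (I1, half-integer pattern) applies (x = 1; upper {-1/2, 1/2} half-integers, c = 6 in the evaluable pattern). Value: (-131072/11907) / pi.

The tell: from the first term -11/3: the constant factors (prefactor -11/3) combine into one prefactor.
Ratio: r(k) = 1 * (k-1/2) (k+1/2) / [(k+6) (k+1)] - rational in k. x = 1; t_0 = -11/3; negate the roots.


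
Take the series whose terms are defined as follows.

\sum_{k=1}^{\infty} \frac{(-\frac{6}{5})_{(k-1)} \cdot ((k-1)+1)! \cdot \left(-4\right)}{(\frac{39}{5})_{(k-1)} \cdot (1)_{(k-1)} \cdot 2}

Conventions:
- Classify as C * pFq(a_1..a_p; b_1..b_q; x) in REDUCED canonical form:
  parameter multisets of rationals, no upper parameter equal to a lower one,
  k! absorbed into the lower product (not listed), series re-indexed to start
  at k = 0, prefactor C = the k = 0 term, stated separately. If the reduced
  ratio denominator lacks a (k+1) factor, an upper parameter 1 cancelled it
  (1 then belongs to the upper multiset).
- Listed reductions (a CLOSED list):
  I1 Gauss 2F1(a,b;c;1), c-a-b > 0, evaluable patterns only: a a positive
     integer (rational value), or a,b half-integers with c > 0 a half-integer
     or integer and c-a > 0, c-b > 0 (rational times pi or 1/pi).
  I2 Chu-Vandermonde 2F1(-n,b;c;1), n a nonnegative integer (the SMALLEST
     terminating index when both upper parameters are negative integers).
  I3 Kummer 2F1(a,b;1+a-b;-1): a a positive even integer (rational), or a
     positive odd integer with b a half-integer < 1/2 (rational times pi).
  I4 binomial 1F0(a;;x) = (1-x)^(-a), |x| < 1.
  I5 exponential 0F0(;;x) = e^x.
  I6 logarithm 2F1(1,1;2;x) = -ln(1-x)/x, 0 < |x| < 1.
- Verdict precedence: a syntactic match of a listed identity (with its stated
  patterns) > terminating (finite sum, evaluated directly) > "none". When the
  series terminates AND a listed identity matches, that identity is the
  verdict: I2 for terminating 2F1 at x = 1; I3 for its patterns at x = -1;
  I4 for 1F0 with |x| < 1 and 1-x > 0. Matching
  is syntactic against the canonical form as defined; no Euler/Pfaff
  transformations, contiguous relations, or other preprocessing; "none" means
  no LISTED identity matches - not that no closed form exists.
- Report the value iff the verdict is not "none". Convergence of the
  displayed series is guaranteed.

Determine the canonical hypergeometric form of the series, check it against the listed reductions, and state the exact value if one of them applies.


x = 1 here; the reduced form reads 2F1, upper {-\frac{6}{5}, 2}, lower {\frac{39}{5}}, C = -2. Verdict: Gauss's theorem (I1) fires (x = 1: the Gamma ratio telescopes since c-a-b = 7 > 0 and a = 2 in Z>0). Sum: -\frac{493}{350}.

The tell: from the first term -2: the factorial ratio (C = -2, x = 1) (k+a-1)!/(a-1)! is a rising factorial (a)_k.
Term ratio: r(k) = 1 * (k-\frac{6}{5}) (k+2) / [(k+\frac{39}{5}) (k+1)] ; factor over Q: parameters, x = 1, and C = -2.


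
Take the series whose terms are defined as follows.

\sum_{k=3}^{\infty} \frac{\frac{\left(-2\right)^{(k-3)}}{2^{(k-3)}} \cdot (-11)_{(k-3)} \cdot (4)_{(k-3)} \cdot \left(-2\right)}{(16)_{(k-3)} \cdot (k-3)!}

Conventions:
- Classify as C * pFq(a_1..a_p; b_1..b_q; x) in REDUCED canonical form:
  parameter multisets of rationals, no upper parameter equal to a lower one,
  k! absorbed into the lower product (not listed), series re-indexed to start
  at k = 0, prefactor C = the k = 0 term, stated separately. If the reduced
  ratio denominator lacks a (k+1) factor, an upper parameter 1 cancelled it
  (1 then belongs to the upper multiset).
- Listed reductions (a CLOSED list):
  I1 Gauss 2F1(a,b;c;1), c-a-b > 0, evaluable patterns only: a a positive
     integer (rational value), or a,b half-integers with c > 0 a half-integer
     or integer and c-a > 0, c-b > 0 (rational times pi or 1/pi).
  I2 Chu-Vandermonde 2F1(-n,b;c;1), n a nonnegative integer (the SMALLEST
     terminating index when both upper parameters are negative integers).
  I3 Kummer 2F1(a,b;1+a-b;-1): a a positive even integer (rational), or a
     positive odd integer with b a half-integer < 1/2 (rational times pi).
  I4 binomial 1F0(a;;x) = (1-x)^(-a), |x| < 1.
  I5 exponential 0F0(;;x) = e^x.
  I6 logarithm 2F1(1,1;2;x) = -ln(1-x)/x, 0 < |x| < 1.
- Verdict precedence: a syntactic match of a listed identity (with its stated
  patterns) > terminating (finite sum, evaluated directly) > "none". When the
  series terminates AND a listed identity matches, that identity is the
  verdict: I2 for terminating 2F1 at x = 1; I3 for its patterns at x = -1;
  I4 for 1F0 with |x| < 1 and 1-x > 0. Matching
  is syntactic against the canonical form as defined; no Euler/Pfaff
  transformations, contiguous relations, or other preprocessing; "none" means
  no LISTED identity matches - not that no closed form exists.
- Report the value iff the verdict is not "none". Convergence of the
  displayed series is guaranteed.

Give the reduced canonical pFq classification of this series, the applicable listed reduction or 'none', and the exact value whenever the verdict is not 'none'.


At argument -1: a 2F1 with upper {-11, 4}, lower {16}, scaled by C = -2. Verdict: this is Kummer (I3) (x = -1; c = 16 equals 1+a-b for upper {-11, 4}: listed pattern). Hence: -35.

Key step: t_0 = -2 here, and the two k-th powers (C = -2) combine into one argument.
Term ratio: r(k) = -1 * (k-11) (k+4) / [(k+16) (k+1)] ; factor over Q: parameters, x = -1, and C = -2.


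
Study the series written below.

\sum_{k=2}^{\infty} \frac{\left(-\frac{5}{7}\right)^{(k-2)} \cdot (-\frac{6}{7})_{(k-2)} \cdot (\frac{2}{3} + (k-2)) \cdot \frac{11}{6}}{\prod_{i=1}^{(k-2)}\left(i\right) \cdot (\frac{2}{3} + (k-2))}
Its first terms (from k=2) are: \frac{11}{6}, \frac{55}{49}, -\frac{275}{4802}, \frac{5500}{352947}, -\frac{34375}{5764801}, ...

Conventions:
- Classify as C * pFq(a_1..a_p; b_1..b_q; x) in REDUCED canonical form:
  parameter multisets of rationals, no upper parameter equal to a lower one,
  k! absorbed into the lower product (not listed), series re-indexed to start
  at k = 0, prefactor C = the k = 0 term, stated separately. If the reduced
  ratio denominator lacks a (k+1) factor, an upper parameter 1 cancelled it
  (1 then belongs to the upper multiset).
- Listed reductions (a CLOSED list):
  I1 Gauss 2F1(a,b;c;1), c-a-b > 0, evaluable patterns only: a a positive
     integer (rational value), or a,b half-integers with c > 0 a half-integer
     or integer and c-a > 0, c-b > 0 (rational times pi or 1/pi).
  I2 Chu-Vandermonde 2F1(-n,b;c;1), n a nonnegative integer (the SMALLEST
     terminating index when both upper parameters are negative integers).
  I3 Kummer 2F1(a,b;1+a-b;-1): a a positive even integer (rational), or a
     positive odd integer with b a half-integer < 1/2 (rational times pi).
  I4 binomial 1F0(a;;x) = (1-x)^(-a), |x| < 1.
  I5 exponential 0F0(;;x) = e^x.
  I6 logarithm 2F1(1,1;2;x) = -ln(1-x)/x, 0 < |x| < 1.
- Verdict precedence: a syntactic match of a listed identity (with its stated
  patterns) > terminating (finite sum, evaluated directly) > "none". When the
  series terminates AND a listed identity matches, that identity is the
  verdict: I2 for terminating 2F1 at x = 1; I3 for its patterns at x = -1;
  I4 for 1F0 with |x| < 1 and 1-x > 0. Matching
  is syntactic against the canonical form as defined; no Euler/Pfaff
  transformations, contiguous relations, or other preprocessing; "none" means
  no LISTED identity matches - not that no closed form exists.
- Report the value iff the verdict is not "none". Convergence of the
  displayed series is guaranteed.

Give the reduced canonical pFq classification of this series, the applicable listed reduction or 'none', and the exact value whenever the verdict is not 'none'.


First insight: x = -\frac{5}{7} and the product of the first k integers (C = 11/6, x = -5/7) is k!.
Term ratio: r(k) = -\frac{5}{7} * (k-\frac{6}{7}) / [(k+1)] - rational; roots negated = parameters, x = -\frac{5}{7}, C = \frac{11}{6}.

The series (x = -\frac{5}{7}) is 1F0: upper {-\frac{6}{7}}, lower {-}, prefactor \frac{11}{6}. Verdict: the I4 binomial reduction applies (the 1F0 binomial series: exponent 6/7, x = -\frac{5}{7}). Value: \frac{11}{6} \cdot \left(\frac{12}{7}\right)^{\frac{6}{7}}.


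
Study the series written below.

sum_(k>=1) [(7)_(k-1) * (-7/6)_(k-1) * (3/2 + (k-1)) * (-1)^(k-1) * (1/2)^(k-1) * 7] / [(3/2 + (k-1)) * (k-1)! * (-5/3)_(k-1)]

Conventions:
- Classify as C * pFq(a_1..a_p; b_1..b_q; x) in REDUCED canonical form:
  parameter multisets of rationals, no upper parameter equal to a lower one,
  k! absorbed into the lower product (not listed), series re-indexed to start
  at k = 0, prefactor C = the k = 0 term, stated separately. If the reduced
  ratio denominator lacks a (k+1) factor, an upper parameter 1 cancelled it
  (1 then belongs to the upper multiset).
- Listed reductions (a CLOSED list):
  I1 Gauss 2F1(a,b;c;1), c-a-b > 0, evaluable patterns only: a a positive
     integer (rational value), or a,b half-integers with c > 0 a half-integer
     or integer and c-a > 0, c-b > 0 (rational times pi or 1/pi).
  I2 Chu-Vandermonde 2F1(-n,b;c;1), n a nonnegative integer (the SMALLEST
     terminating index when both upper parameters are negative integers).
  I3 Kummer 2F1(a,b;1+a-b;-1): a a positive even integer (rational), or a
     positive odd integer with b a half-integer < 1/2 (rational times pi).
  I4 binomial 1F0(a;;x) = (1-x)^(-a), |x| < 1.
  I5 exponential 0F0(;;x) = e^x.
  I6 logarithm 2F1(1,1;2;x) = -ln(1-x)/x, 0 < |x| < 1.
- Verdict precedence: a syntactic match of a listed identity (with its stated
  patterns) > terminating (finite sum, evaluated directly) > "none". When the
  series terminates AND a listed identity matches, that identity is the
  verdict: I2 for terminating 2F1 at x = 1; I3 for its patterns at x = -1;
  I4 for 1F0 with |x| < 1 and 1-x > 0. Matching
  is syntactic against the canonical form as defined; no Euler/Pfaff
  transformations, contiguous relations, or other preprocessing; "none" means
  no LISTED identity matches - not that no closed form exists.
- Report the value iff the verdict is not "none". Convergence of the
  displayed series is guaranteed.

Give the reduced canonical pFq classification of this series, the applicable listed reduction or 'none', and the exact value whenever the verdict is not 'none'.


Key observation: from the first term 7: the (-1)^k factor (prefactor 7) folds into the argument's sign.
Adjacent-term ratio: r(k) = (-1/2) * (k-7/6) (k+7) / [(k-5/3) (k+1)] - poly over poly, x = (-1/2) from leading terms; C = 7 at k = 0.

The series (x = -1/2) is 2F1: upper {-7/6, 7}, lower {-5/3}, prefactor 7. Verdict: none (x = -1/2): each listed identity misses the multisets {-7/6, 7} ; {-5/3}.


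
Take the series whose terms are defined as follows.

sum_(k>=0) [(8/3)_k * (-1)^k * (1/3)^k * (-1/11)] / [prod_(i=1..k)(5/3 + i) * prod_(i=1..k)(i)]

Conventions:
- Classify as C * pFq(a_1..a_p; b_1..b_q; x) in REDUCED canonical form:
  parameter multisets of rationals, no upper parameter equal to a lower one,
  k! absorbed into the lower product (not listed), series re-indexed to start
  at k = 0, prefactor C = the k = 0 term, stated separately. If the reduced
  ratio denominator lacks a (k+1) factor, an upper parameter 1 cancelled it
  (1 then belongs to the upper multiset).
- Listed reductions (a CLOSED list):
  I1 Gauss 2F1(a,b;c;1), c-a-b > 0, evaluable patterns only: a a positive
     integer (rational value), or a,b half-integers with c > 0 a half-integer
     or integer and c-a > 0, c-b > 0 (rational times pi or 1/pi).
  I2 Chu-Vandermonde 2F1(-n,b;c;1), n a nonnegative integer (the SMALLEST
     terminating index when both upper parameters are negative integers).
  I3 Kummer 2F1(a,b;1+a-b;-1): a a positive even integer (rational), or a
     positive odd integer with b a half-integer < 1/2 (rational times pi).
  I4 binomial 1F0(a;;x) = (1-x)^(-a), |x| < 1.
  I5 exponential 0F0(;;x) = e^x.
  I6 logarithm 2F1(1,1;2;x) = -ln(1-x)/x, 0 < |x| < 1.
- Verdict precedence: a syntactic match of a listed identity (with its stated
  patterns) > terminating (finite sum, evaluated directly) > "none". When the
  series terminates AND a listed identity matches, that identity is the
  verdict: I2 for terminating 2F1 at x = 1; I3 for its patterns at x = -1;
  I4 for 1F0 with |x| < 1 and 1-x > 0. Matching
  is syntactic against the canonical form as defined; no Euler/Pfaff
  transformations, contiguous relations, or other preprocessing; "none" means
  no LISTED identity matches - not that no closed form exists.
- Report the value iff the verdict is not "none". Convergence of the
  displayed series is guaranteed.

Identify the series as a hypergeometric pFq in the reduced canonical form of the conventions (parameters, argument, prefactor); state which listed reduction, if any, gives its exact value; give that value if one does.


This is -1/11 * 0F0(-; -; -1/3) in reduced canonical form. Verdict: this is the I5 exponential reduction (the 0F0 exponential series at x = -1/3). Sum: (-1/11) * e^(-1/3).

Structural cue: with t_0 = -1/11, the product of the first k integers (C = -1/11) is k!.
Consecutive-term ratio: r(k) = (-1/3) * 1 / [(k+1)] - rational in k. x = (-1/3); t_0 = -1/11; negate the roots.


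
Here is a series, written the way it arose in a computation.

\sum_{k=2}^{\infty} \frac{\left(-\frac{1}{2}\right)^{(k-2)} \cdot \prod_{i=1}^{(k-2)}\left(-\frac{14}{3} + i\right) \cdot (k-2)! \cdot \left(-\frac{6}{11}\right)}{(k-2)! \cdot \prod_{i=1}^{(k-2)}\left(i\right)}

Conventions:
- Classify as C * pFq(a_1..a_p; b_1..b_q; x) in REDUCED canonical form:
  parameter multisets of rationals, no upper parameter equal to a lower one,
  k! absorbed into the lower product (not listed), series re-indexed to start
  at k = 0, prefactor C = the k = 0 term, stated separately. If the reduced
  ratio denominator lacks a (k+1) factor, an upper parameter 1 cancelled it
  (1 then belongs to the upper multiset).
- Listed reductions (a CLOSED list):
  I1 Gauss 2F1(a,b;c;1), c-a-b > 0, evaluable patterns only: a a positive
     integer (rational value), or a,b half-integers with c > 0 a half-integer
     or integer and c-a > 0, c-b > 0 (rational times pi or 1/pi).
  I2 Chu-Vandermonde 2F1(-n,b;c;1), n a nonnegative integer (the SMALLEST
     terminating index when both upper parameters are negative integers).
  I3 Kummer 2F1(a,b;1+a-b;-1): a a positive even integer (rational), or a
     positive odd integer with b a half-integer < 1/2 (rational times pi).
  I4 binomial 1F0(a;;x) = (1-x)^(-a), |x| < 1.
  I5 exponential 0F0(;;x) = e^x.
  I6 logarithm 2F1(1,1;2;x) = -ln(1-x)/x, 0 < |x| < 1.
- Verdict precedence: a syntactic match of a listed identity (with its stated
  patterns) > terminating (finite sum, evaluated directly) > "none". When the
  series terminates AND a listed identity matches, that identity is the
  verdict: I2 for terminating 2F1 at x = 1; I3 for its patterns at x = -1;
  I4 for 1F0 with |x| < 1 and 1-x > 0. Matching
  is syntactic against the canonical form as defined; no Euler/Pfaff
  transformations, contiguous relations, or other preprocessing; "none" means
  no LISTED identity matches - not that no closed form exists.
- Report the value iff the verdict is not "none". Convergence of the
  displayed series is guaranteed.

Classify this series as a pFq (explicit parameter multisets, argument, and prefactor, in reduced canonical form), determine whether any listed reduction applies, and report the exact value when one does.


Prefactor -\frac{6}{11}, argument -\frac{1}{2}: 1F0 with upper {-\frac{11}{3}} over lower {-}. Verdict: the binomial series (I4) applies (the 1F0 binomial series: exponent 11/3, x = -\frac{1}{2}). Its exact value is \left(-\frac{6}{11}\right) \cdot \left(\frac{3}{2}\right)^{\frac{11}{3}}.

Key step: t_0 = -\frac{6}{11} here, and the factorial ratio (C = -6/11) (k+a-1)!/(a-1)! is a rising factorial (a)_k.
Consecutive-term ratio: r(k) = -\frac{1}{2} * (k-\frac{11}{3}) / [(k+1)] - rational in k. x = -\frac{1}{2}; t_0 = -\frac{6}{11}; negate the roots.


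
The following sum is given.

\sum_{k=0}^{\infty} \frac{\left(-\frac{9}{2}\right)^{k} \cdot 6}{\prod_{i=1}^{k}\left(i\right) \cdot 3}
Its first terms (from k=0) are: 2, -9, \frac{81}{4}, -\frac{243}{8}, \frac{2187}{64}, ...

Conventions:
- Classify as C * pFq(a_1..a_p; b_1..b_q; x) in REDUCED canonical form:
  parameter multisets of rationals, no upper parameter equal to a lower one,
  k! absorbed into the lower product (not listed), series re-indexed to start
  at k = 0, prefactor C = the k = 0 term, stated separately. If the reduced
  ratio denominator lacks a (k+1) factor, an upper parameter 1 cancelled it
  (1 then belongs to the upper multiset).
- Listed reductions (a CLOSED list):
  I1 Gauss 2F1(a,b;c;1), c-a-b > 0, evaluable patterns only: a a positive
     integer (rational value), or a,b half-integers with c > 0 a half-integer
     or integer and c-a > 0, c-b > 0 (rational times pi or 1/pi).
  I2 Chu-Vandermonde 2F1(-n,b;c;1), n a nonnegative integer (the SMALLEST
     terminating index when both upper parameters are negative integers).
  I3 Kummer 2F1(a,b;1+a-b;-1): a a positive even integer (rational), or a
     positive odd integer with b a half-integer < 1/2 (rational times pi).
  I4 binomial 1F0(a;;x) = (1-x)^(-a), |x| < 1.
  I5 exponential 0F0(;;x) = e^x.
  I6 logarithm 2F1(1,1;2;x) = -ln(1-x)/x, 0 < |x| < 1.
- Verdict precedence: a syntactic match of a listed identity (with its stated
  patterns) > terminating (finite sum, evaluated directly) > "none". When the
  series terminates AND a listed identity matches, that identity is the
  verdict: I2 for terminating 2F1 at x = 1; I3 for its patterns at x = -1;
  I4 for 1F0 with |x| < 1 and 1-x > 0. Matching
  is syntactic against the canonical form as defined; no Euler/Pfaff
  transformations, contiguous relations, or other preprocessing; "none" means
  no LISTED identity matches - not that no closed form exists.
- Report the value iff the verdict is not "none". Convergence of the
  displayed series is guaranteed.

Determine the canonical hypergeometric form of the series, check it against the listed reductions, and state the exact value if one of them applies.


Prefactor 2, argument -\frac{9}{2}: 0F0 with upper {-} over lower {-}. Verdict: the exponential series (I5) fires (the 0F0 exponential series at x = -\frac{9}{2}). Hence: 2 \cdot e^{-\frac{9}{2}}.

Key step: t_0 = 2 here, and the product of the first k integers (C = 2, x = -9/2) is k!.
Ratio: r(k) = -\frac{9}{2} * 1 / [(k+1)] - rational in k, leading ratio -\frac{9}{2}; with t_0 = 2, classification follows.


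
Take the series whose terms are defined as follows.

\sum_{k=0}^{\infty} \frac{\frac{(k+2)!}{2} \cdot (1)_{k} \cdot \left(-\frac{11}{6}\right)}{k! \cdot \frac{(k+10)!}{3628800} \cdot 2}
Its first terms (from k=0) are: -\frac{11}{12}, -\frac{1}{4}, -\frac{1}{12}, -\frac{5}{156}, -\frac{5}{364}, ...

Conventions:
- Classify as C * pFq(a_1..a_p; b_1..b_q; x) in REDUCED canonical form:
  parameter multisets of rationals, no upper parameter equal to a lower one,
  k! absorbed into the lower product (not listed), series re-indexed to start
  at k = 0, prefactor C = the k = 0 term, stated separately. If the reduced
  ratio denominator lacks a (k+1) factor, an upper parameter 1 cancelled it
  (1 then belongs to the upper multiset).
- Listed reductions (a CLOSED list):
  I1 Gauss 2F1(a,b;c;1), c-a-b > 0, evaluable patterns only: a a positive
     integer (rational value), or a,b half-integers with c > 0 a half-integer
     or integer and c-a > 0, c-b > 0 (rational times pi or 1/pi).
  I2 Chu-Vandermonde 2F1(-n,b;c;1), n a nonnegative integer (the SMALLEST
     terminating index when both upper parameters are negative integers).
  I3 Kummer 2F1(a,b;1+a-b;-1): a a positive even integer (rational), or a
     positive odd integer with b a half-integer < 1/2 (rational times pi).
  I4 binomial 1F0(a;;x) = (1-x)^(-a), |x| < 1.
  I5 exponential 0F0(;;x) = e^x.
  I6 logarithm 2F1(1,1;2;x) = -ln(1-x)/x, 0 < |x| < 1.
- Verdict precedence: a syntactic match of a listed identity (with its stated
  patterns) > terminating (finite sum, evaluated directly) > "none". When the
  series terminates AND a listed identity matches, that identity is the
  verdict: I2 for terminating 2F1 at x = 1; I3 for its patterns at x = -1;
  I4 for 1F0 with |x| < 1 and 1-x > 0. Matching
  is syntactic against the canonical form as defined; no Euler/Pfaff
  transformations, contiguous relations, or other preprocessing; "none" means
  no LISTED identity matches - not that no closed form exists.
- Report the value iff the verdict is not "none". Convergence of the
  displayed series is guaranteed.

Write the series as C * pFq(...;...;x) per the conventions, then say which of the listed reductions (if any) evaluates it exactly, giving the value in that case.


At argument 1: a 2F1 with upper {1, 3}, lower {11}, scaled by C = -\frac{11}{12}. Verdict: this is the Gauss summation I1 (x = 1: the Gamma ratio telescopes since c-a-b = 7 > 0 and a = 1 in Z>0). Sum: -\frac{55}{42}.

Key observation: x = 1 and the denominator's factorial ratio (prefactor -11/12) is a lower Pochhammer.
Adjacent-term ratio: r(k) = 1 * (k+1) (k+3) / [(k+11) (k+1)] - poly over poly, x = 1 from leading terms; C = -\frac{11}{12} at k = 0.


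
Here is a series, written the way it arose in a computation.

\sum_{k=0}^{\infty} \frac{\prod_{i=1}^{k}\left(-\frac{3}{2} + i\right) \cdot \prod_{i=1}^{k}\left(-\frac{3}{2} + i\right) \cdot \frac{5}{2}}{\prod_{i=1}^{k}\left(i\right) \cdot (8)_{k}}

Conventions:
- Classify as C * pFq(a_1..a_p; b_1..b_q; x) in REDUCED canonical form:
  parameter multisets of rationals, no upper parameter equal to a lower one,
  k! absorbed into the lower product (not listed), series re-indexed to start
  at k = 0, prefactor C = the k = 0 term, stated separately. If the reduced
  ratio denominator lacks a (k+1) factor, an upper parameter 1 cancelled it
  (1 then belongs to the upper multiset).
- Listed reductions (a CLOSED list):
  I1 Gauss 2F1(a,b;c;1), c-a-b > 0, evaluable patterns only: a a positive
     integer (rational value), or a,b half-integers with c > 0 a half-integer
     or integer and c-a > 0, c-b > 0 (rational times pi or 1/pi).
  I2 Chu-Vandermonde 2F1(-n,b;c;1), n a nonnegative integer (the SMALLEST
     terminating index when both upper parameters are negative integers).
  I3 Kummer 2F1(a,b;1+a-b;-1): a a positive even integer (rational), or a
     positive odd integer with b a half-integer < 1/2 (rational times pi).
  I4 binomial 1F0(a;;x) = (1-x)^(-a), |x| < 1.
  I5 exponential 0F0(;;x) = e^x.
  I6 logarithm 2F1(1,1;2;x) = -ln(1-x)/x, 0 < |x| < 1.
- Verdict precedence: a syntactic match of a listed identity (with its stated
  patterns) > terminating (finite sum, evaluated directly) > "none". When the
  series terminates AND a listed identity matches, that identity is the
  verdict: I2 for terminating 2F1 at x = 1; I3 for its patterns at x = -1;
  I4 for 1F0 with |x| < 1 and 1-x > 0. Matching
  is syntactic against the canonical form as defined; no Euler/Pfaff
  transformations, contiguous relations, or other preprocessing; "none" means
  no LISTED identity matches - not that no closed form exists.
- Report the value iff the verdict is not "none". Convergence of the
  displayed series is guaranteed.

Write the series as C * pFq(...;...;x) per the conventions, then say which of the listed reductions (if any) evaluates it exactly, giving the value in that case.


At argument 1: a 2F1 with upper {-\frac{1}{2}, -\frac{1}{2}}, lower {8}, scaled by C = \frac{5}{2}. Verdict: the half-integer Gauss pattern (I1) applies (x = 1; upper {-\frac{1}{2}, -\frac{1}{2}} half-integers, c = 8 in the evaluable pattern). Its exact value is \frac{67108864}{8281845} / \pi.

The tell: x = 1 and the running product (C = 5/2) telescopes to a rising factorial.
Ratio: r(k) = 1 * (k-\frac{1}{2}) (k-\frac{1}{2}) / [(k+8) (k+1)] - rational; roots negated = parameters, x = 1, C = \frac{5}{2}.


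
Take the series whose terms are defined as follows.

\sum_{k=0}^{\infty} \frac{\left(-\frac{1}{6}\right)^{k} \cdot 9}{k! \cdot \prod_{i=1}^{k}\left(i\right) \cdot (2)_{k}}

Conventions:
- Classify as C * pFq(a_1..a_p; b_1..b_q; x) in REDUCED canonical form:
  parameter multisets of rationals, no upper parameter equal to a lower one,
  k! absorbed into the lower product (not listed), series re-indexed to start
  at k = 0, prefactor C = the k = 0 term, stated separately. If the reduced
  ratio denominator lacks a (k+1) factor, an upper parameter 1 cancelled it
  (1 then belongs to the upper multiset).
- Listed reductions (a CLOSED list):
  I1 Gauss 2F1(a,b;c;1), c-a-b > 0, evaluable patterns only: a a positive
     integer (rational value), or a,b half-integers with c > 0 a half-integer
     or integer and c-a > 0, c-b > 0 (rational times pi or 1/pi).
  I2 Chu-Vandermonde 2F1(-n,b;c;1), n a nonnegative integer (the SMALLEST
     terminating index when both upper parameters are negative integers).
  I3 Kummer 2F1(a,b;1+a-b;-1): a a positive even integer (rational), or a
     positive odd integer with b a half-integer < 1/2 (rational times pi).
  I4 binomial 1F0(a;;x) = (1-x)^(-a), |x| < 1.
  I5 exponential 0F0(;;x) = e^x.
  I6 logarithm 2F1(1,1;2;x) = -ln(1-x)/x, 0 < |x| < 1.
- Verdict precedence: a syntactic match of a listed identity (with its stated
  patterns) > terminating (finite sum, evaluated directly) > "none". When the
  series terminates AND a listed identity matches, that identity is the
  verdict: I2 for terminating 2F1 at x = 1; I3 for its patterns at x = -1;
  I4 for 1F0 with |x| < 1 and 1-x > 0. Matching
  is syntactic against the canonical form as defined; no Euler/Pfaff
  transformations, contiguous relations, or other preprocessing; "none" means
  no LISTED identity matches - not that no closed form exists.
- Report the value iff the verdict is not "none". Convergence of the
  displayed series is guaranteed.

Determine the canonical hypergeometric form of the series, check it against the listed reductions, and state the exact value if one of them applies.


With C = 9: the canonical form is 0F2(-; 1, 2; -\frac{1}{6}). Verdict: no listed reduction: x = -\frac{1}{6} and upper {-} fail every I1-I6 pattern.

First insight: with t_0 = 9, the product of the first k integers (C = 9, x = -1/6) is k!.
Term ratio: r(k) = -\frac{1}{6} * 1 / [(k+1) (k+2) (k+1)] - rational in k, leading ratio -\frac{1}{6}; with t_0 = 9, classification follows.


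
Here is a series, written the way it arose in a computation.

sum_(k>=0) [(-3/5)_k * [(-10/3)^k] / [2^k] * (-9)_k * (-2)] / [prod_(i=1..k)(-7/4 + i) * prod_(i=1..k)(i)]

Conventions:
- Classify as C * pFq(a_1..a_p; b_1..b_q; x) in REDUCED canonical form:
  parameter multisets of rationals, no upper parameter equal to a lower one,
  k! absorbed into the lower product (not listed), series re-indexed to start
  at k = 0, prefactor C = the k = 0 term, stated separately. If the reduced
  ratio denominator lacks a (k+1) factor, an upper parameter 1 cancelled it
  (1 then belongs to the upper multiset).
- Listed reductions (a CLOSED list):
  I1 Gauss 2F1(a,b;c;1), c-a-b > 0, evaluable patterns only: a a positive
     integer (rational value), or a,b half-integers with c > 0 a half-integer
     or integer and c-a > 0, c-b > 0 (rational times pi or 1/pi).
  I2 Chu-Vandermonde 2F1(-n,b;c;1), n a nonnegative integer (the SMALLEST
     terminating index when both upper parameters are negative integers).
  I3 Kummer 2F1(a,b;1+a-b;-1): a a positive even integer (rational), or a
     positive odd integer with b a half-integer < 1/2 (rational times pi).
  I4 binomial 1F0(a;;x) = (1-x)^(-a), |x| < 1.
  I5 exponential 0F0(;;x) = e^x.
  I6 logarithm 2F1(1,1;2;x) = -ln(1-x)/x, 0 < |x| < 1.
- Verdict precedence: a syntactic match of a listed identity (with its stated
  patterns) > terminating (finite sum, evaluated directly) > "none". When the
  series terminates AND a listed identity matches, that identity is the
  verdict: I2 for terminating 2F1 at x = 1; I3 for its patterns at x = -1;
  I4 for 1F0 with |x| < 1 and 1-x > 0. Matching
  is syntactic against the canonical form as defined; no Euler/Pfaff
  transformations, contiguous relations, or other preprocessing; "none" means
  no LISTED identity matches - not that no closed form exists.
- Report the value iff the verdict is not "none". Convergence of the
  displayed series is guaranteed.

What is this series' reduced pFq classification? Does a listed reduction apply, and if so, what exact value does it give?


Prefactor -2, argument -5/3: 2F1 with upper {-9, -3/5} over lower {-3/4}. Verdict: terminating - upper -9 stops the sum at k = 9; the 10 terms are added exactly. Exact value: -6840095986274/309187125.

Key observation: with t_0 = -2, the two k-th powers (prefactor -2) combine into one argument.
Term ratio: r(k) = (-5/3) * (k-9) (k-3/5) / [(k-3/4) (k+1)] - rational; roots negated = parameters, x = (-5/3), C = -2.


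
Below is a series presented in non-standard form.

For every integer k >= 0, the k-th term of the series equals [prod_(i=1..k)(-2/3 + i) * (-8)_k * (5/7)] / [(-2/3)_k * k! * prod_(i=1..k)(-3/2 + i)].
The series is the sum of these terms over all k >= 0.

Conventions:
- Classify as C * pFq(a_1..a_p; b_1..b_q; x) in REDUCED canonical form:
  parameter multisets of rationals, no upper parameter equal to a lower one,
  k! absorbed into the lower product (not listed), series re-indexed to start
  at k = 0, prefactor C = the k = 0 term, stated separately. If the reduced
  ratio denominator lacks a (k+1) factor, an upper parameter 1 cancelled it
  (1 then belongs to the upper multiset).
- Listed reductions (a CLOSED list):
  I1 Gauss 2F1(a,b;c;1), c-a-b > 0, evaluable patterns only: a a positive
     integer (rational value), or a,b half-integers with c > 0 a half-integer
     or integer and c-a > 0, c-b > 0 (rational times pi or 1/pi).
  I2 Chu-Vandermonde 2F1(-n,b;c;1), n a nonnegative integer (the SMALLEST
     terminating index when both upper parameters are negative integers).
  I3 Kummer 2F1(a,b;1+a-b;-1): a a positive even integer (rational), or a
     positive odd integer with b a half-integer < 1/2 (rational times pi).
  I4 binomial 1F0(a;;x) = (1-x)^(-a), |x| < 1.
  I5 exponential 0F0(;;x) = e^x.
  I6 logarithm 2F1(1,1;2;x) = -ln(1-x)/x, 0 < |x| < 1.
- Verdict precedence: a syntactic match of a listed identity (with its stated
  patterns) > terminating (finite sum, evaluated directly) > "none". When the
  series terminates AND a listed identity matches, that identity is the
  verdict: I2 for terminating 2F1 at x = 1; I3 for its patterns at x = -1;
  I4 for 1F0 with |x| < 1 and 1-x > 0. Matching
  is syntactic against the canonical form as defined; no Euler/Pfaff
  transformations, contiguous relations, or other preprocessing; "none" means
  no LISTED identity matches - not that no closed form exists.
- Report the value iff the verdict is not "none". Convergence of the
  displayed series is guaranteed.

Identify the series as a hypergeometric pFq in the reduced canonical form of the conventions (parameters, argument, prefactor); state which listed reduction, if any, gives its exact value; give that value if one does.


This is 5/7 * 2F2(-8, 1/3; -2/3, -1/2; 1) in reduced canonical form. Verdict: terminating (-8 upstairs). 9 nonzero terms in all; added directly. Hence: -80009/3861.

Structural cue: t_0 = 5/7 here, and the running product (C = 5/7, x = 1) telescopes to a rising factorial.
Step ratio: r(k) = 1 * (k-8) (k+1/3) / [(k-2/3) (k-1/2) (k+1)] - rational in k. x = 1; t_0 = 5/7; negate the roots.


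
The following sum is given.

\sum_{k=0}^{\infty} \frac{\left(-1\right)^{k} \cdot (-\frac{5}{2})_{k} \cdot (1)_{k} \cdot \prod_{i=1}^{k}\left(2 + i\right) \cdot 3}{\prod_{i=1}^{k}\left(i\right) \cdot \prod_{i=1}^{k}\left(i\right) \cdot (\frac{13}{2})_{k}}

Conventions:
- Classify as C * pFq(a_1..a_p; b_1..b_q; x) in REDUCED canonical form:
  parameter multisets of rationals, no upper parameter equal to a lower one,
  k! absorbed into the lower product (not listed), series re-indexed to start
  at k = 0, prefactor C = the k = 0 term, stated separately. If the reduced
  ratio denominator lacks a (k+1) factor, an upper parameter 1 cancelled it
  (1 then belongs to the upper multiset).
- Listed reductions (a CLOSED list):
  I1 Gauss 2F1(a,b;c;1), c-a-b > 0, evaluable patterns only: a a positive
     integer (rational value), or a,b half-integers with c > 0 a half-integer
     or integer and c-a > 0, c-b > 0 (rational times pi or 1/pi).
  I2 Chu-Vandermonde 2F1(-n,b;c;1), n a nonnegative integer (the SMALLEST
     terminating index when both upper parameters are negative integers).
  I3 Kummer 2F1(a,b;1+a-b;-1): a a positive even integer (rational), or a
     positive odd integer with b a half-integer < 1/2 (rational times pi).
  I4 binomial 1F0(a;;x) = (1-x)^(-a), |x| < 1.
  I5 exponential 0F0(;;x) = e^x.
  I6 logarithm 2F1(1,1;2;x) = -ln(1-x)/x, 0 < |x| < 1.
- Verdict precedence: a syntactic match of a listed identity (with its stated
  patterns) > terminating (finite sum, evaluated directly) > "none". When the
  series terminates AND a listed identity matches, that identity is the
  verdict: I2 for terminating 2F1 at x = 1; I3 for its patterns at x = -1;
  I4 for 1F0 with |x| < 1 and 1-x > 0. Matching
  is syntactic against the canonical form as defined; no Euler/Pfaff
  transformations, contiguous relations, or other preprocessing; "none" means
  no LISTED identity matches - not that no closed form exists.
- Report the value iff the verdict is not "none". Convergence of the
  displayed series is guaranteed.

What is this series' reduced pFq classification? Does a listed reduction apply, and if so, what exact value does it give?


Canonical form: C = 3 times 2F1 with upper {-\frac{5}{2}, 3}, lower {\frac{13}{2}}, x = -1. Verdict: this is Kummer's theorem (I3) (x = -1; c = \frac{13}{2} equals 1+a-b for upper {-\frac{5}{2}, 3}: listed pattern). Sum: \frac{10395}{4096} \cdot \pi.

Key observation: from the first term 3: the running product (C = 3, x = -1) telescopes to a rising factorial.
Adjacent-term ratio: r(k) = -1 * (k-\frac{5}{2}) (k+3) / [(k+\frac{13}{2}) (k+1)] - rational; roots negated = parameters, x = -1, C = 3.
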